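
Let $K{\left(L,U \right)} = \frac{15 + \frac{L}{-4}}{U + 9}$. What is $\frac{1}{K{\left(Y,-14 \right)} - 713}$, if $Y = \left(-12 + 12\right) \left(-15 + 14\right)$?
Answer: $- \frac{1}{716} \approx -0.0013966$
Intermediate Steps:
$Y = 0$ ($Y = 0 \left(-1\right) = 0$)
$K{\left(L,U \right)} = \frac{15 - \frac{L}{4}}{9 + U}$ ($K{\left(L,U \right)} = \frac{15 + L \left(- \frac{1}{4}\right)}{9 + U} = \frac{15 - \frac{L}{4}}{9 + U}$)
$\frac{1}{K{\left(Y,-14 \right)} - 713} = \frac{1}{\frac{60 - 0}{4 \left(9 - 14\right)} - 713} = \frac{1}{\frac{60 + 0}{4 \left(-5\right)} - 713} = \frac{1}{\frac{1}{4} \left(- \frac{1}{5}\right) 60 - 713} = \frac{1}{-3 - 713} = \frac{1}{-716} = - \frac{1}{716}$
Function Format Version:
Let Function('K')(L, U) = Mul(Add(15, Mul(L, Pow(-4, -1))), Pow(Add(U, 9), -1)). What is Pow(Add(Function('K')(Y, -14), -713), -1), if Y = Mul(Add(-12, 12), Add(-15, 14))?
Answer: Rational(-1, 716) ≈ -0.0013966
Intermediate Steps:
Y = 0 (Y = Mul(0, -1) = 0)
Function('K')(L, U) = Mul(Pow(Add(9, U), -1), Add(15, Mul(Rational(-1, 4), L))) (Function('K')(L, U) = Mul(Add(15, Mul(L, Rational(-1, 4))), Pow(Add(9, U), -1)) = Mul(Add(15, Mul(Rational(-1, 4), L)), Pow(Add(9, U), -1)) = Mul(Pow(Add(9, U), -1), Add(15, Mul(Rational(-1, 4), L))))
Pow(Add(Function('K')(Y, -14), -713), -1) = Pow(Add(Mul(Rational(1, 4), Pow(Add(9, -14), -1), Add(60, Mul(-1, 0))), -713), -1) = Pow(Add(Mul(Rational(1, 4), Pow(-5, -1), Add(60, 0)), -713), -1) = Pow(Add(Mul(Rational(1, 4), Rational(-1, 5), 60), -713), -1) = Pow(Add(-3, -713), -1) = Pow(-716, -1) = Rational(-1, 716)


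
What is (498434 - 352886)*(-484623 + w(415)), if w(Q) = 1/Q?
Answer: -29272401842112/415 ≈ -7.0536e+10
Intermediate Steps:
(498434 - 352886)*(-484623 + w(415)) = (498434 - 352886)*(-484623 + 1/415) = 145548*(-484623 + 1/415) = 145548*(-201118544/415) = -29272401842112/415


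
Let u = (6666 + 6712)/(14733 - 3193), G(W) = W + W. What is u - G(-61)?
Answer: 710629/5770 ≈ 123.16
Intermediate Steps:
G(W) = 2*W
u = 6689/5770 (u = 13378/11540 = 13378*(1/11540) = 6689/5770 ≈ 1.1593)
u - G(-61) = 6689/5770 - 2*(-61) = 6689/5770 - 1*(-122) = 6689/5770 + 122 = 710629/5770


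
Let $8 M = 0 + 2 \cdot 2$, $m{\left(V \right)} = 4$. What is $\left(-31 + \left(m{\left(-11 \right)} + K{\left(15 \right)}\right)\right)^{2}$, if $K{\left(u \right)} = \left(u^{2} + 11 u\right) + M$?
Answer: $\frac{528529}{4} \approx 1.3213 \cdot 10^{5}$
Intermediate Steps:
$M = \frac{1}{2}$ ($M = \frac{0 + 2 \cdot 2}{8} = \frac{0 + 4}{8} = \frac{1}{8} \cdot 4 = \frac{1}{2} \approx 0.5$)
$K{\left(u \right)} = \frac{1}{2} + u^{2} + 11 u$ ($K{\left(u \right)} = \left(u^{2} + 11 u\right) + \frac{1}{2} = \frac{1}{2} + u^{2} + 11 u$)
$\left(-31 + \left(m{\left(-11 \right)} + K{\left(15 \right)}\right)\right)^{2} = \left(-31 + \left(4 + \left(\frac{1}{2} + 15^{2} + 11 \cdot 15\right)\right)\right)^{2} = \left(-31 + \left(4 + \left(\frac{1}{2} + 225 + 165\right)\right)\right)^{2} = \left(-31 + \left(4 + \frac{781}{2}\right)\right)^{2} = \left(-31 + \frac{789}{2}\right)^{2} = \left(\frac{727}{2}\right)^{2} = \frac{528529}{4}$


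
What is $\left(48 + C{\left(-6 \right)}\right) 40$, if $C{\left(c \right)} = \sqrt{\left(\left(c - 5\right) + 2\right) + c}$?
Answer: $1920 + 40 i \sqrt{15} \approx 1920.0 + 154.92 i$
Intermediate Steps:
$C{\left(c \right)} = \sqrt{-3 + 2 c}$ ($C{\left(c \right)} = \sqrt{\left(\left(-5 + c\right) + 2\right) + c} = \sqrt{\left(-3 + c\right) + c} = \sqrt{-3 + 2 c}$)
$\left(48 + C{\left(-6 \right)}\right) 40 = \left(48 + \sqrt{-3 + 2 \left(-6\right)}\right) 40 = \left(48 + \sqrt{-3 - 12}\right) 40 = \left(48 + \sqrt{-15}\right) 40 = \left(48 + i \sqrt{15}\right) 40 = 1920 + 40 i \sqrt{15}$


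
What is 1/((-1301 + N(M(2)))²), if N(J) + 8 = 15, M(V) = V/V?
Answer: 1/1674436 ≈ 5.9722e-7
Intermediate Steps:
M(V) = 1
N(J) = 7 (N(J) = -8 + 15 = 7)
1/((-1301 + N(M(2)))²) = 1/((-1301 + 7)²) = 1/((-1294)²) = 1/1674436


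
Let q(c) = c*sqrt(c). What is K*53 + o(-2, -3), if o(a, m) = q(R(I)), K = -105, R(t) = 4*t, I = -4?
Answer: -5565 - 64*I ≈ -5565.0 - 64.0*I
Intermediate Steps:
q(c) = c**(3/2)
o(a, m) = -64*I (o(a, m) = (4*(-4))**(3/2) = (-16)**(3/2) = -64*I)
K*53 + o(-2, -3) = -105*53 - 64*I = -5565 - 64*I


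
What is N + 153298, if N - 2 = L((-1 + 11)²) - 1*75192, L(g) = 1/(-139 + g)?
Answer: 3046211/39 ≈ 78108.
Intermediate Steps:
N = -2932411/39 (N = 2 + (1/(-139 + (-1 + 11)²) - 1*75192) = 2 + (1/(-139 + 10²) - 75192) = 2 + (1/(-139 + 100) - 75192) = 2 + (1/(-39) - 75192) = 2 + (-1/39 - 75192) = 2 - 2932489/39 = -2932411/39 ≈ -75190.)
N + 153298 = -2932411/39 + 153298 = 3046211/39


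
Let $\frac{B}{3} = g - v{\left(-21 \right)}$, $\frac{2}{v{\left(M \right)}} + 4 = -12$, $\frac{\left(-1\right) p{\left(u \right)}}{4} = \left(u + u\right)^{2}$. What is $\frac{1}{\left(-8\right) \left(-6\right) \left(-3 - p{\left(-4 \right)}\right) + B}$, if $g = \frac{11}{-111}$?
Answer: $\frac{296}{3594647} \approx 8.2345 \cdot 10^{-5}$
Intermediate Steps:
$p{\left(u \right)} = - 16 u^{2}$ ($p{\left(u \right)} = - 4 \left(u + u\right)^{2} = - 4 \left(2 u\right)^{2} = - 4 \cdot 4 u^{2} = - 16 u^{2}$)
$g = - \frac{11}{111}$ ($g = 11 \left(- \frac{1}{111}\right) = - \frac{11}{111} \approx -0.099099$)
$v{\left(M \right)} = - \frac{1}{8}$ ($v{\left(M \right)} = \frac{2}{-4 - 12} = \frac{2}{-16} = 2 \left(- \frac{1}{16}\right) = - \frac{1}{8}$)
$B = \frac{23}{296}$ ($B = 3 \left(- \frac{11}{111} - - \frac{1}{8}\right) = 3 \left(- \frac{11}{111} + \frac{1}{8}\right) = 3 \cdot \frac{23}{888} = \frac{23}{296} \approx 0.077703$)
$\frac{1}{\left(-8\right) \left(-6\right) \left(-3 - p{\left(-4 \right)}\right) + B} = \frac{1}{\left(-8\right) \left(-6\right) \left(-3 - - 16 \left(-4\right)^{2}\right) + \frac{23}{296}} = \frac{1}{48 \left(-3 - \left(-16\right) 16\right) + \frac{23}{296}} = \frac{1}{48 \left(-3 - -256\right) + \frac{23}{296}} = \frac{1}{48 \left(-3 + 256\right) + \frac{23}{296}} = \frac{1}{48 \cdot 253 + \frac{23}{296}} = \frac{1}{12144 + \frac{23}{296}} = \frac{1}{\frac{3594647}{296}} = \frac{296}{3594647}$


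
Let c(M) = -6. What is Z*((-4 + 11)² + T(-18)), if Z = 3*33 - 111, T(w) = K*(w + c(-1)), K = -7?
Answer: -2604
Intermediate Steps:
T(w) = 42 - 7*w (T(w) = -7*(w - 6) = -7*(-6 + w) = 42 - 7*w)
Z = -12 (Z = 99 - 111 = -12)
Z*((-4 + 11)² + T(-18)) = -12*((-4 + 11)² + (42 - 7*(-18))) = -12*(7² + (42 + 126)) = -12*(49 + 168) = -12*217 = -2604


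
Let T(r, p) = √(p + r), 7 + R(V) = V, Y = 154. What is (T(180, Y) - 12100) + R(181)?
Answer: -11926 + √334 ≈ -11908.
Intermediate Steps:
R(V) = -7 + V
(T(180, Y) - 12100) + R(181) = (√(154 + 180) - 12100) + (-7 + 181) = (√334 - 12100) + 174 = (-12100 + √334) + 174 = -11926 + √334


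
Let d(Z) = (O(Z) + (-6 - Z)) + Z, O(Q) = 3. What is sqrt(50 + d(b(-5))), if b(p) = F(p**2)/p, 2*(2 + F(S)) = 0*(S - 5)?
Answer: sqrt(47) ≈ 6.8557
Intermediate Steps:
F(S) = -2 (F(S) = -2 + (0*(S - 5))/2 = -2 + (0*(-5 + S))/2 = -2 + (1/2)*0 = -2 + 0 = -2)
b(p) = -2/p
d(Z) = -3 (d(Z) = (3 + (-6 - Z)) + Z = (-3 - Z) + Z = -3)
sqrt(50 + d(b(-5))) = sqrt(50 - 3) = sqrt(47)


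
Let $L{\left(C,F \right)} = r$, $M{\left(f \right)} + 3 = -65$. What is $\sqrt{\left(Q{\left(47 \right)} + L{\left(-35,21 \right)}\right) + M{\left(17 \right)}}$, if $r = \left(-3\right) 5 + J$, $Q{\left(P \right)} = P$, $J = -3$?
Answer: $i \sqrt{39} \approx 6.245 i$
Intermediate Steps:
$r = -18$ ($r = \left(-3\right) 5 - 3 = -15 - 3 = -18$)
$M{\left(f \right)} = -68$ ($M{\left(f \right)} = -3 - 65 = -68$)
$L{\left(C,F \right)} = -18$
$\sqrt{\left(Q{\left(47 \right)} + L{\left(-35,21 \right)}\right) + M{\left(17 \right)}} = \sqrt{\left(47 - 18\right) - 68} = \sqrt{29 - 68} = \sqrt{-39} = i \sqrt{39}$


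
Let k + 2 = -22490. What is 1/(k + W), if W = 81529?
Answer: 1/59037 ≈ 1.6939e-5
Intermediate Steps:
k = -22492 (k = -2 - 22490 = -22492)
1/(k + W) = 1/(-22492 + 81529) = 1/59037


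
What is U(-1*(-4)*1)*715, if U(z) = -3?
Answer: -2145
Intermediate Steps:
U(-1*(-4)*1)*715 = -3*715 = -2145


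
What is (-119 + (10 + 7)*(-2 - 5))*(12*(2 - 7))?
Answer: 14280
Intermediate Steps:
(-119 + (10 + 7)*(-2 - 5))*(12*(2 - 7)) = (-119 + 17*(-7))*(12*(-5)) = (-119 - 119)*(-60) = -238*(-60) = 14280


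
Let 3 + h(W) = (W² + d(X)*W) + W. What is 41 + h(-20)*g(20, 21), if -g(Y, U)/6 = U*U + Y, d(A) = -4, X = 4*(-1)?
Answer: -1264021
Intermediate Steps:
X = -4
h(W) = -3 + W² - 3*W (h(W) = -3 + ((W² - 4*W) + W) = -3 + (W² - 3*W) = -3 + W² - 3*W)
g(Y, U) = -6*Y - 6*U² (g(Y, U) = -6*(U*U + Y) = -6*(U² + Y) = -6*(Y + U²) = -6*Y - 6*U²)
41 + h(-20)*g(20, 21) = 41 + (-3 + (-20)² - 3*(-20))*(-6*20 - 6*21²) = 41 + (-3 + 400 + 60)*(-120 - 6*441) = 41 + 457*(-120 - 2646) = 41 + 457*(-2766) = 41 - 1264062 = -1264021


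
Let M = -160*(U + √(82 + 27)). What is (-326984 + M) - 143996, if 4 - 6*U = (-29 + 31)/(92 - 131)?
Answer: -55117300/117 - 160*√109 ≈ -4.7276e+5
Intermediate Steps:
U = 79/117 (U = ⅔ - (-29 + 31)/(6*(92 - 131)) = ⅔ - 1/(3*(-39)) = ⅔ - (-1)/(3*39) = ⅔ - ⅙*(-2/39) = ⅔ + 1/117 = 79/117 ≈ 0.67521)
M = -12640/117 - 160*√109 (M = -160*(79/117 + √(82 + 27)) = -160*(79/117 + √109) = -12640/117 - 160*√109 ≈ -1778.5)
(-326984 + M) - 143996 = (-326984 + (-12640/117 - 160*√109)) - 143996 = (-38269768/117 - 160*√109) - 143996 = -55117300/117 - 160*√109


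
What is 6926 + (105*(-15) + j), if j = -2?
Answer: 5349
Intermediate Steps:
6926 + (105*(-15) + j) = 6926 + (105*(-15) - 2) = 6926 + (-1575 - 2) = 6926 - 1577 = 5349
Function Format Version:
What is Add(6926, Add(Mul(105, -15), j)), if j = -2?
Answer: 5349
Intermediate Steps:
Add(6926, Add(Mul(105, -15), j)) = Add(6926, Add(Mul(105, -15), -2)) = Add(6926, Add(-1575, -2)) = Add(6926, -1577) = 5349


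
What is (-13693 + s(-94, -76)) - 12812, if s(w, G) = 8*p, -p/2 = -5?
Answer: -26425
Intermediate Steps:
p = 10 (p = -2*(-5) = 10)
s(w, G) = 80 (s(w, G) = 8*10 = 80)
(-13693 + s(-94, -76)) - 12812 = (-13693 + 80) - 12812 = -13613 - 12812 = -26425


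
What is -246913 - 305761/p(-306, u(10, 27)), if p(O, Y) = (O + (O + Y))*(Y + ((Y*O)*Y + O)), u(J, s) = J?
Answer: -4592431982657/18599392 ≈ -2.4691e+5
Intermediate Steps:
p(O, Y) = (Y + 2*O)*(O + Y + O*Y²) (p(O, Y) = (Y + 2*O)*(Y + ((O*Y)*Y + O)) = (Y + 2*O)*(Y + (O*Y² + O)) = (Y + 2*O)*(Y + (O + O*Y²)) = (Y + 2*O)*(O + Y + O*Y²))
-246913 - 305761/p(-306, u(10, 27)) = -246913 - 305761/(10² + 2*(-306)² - 306*10³ + 2*(-306)²*10² + 3*(-306)*10) = -246913 - 305761/(100 + 2*93636 - 306*1000 + 2*93636*100 - 9180) = -246913 - 305761/(100 + 187272 - 306000 + 18727200 - 9180) = -246913 - 305761/18599392 = -4592431982657/18599392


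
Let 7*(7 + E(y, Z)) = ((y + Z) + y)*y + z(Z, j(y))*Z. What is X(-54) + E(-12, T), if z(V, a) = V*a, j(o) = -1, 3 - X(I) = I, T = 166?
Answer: -4130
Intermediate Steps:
X(I) = 3 - I
E(y, Z) = -7 - Z**2/7 + y*(Z + 2*y)/7 (E(y, Z) = -7 + (((y + Z) + y)*y + (Z*(-1))*Z)/7 = -7 + (((Z + y) + y)*y + (-Z)*Z)/7 = -7 + ((Z + 2*y)*y - Z**2)/7 = -7 + (y*(Z + 2*y) - Z**2)/7 = -7 + (-Z**2 + y*(Z + 2*y))/7 = -7 + (-Z**2/7 + y*(Z + 2*y)/7) = -7 - Z**2/7 + y*(Z + 2*y)/7)
X(-54) + E(-12, T) = (3 - 1*(-54)) + (-7 - 1/7*166**2 + (2/7)*(-12)**2 + (1/7)*166*(-12)) = (3 + 54) + (-7 - 1/7*27556 + (2/7)*144 - 1992/7) = 57 + (-7 - 27556/7 + 288/7 - 1992/7) = 57 - 4187 = -4130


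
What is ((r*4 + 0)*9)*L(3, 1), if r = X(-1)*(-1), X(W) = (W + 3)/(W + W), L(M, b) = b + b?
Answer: 72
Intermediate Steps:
L(M, b) = 2*b
X(W) = (3 + W)/(2*W) (X(W) = (3 + W)/((2*W)) = (3 + W)*(1/(2*W)) = (3 + W)/(2*W))
r = 1 (r = ((½)*(3 - 1)/(-1))*(-1) = ((½)*(-1)*2)*(-1) = -1*(-1) = 1)
((r*4 + 0)*9)*L(3, 1) = ((1*4 + 0)*9)*(2*1) = ((4 + 0)*9)*2 = (4*9)*2 = 36*2 = 72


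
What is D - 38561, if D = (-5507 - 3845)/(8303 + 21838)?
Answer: -1162276453/30141 ≈ -38561.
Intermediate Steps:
D = -9352/30141 ≈ -0.31028
D - 38561 = -9352/30141 - 38561 = -1162276453/30141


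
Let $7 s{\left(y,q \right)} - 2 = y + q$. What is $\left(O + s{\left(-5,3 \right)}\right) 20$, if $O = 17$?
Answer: $340$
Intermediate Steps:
$s{\left(y,q \right)} = \frac{2}{7} + \frac{q}{7} + \frac{y}{7}$ ($s{\left(y,q \right)} = \frac{2}{7} + \frac{y + q}{7} = \frac{2}{7} + \frac{q + y}{7} = \frac{2}{7} + \left(\frac{q}{7} + \frac{y}{7}\right) = \frac{2}{7} + \frac{q}{7} + \frac{y}{7}$)
$\left(O + s{\left(-5,3 \right)}\right) 20 = \left(17 + \left(\frac{2}{7} + \frac{1}{7} \cdot 3 + \frac{1}{7} \left(-5\right)\right)\right) 20 = \left(17 + \left(\frac{2}{7} + \frac{3}{7} - \frac{5}{7}\right)\right) 20 = \left(17 + 0\right) 20 = 17 \cdot 20 = 340$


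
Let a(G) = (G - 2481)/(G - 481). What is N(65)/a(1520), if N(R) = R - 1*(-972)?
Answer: -1077443/961 ≈ -1121.2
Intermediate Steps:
N(R) = 972 + R (N(R) = R + 972 = 972 + R)
a(G) = (-2481 + G)/(-481 + G)
N(65)/a(1520) = (972 + 65)/(((-2481 + 1520)/(-481 + 1520))) = 1037/((-961/1039)) = 1037/(((1/1039)*(-961))) = 1037/(-961/1039) = 1037*(-1039/961) = -1077443/961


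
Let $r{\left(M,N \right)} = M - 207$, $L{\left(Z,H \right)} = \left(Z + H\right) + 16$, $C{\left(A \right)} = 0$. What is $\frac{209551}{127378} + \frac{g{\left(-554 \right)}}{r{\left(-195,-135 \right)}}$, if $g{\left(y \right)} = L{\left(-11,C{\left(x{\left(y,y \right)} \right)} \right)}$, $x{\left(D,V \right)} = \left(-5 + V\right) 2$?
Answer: $\frac{20900653}{12801489} \approx 1.6327$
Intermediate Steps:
$x{\left(D,V \right)} = -10 + 2 V$
$L{\left(Z,H \right)} = 16 + H + Z$ ($L{\left(Z,H \right)} = \left(H + Z\right) + 16 = 16 + H + Z$)
$r{\left(M,N \right)} = -207 + M$
$g{\left(y \right)} = 5$ ($g{\left(y \right)} = 16 + 0 - 11 = 5$)
$\frac{209551}{127378} + \frac{g{\left(-554 \right)}}{r{\left(-195,-135 \right)}} = \frac{209551}{127378} + \frac{5}{-207 - 195} = 209551 \cdot \frac{1}{127378} + \frac{5}{-402} = \frac{209551}{127378} + 5 \left(- \frac{1}{402}\right) = \frac{209551}{127378} - \frac{5}{402} = \frac{20900653}{12801489}$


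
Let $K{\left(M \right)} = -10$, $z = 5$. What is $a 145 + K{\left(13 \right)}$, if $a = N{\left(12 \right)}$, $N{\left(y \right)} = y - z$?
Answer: $1005$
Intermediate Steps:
$N{\left(y \right)} = -5 + y$ ($N{\left(y \right)} = y - 5 = -5 + y$)
$a = 7$ ($a = -5 + 12 = 7$)
$a 145 + K{\left(13 \right)} = 7 \cdot 145 - 10 = 1015 - 10 = 1005$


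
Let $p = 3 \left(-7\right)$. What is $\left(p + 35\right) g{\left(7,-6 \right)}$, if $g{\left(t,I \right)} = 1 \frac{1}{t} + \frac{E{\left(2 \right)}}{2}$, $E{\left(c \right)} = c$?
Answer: $16$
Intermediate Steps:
$g{\left(t,I \right)} = 1 + \frac{1}{t}$ ($g{\left(t,I \right)} = 1 \frac{1}{t} + \frac{2}{2} = \frac{1}{t} + 2 \cdot \frac{1}{2} = \frac{1}{t} + 1 = 1 + \frac{1}{t}$)
$p = -21$
$\left(p + 35\right) g{\left(7,-6 \right)} = \left(-21 + 35\right) \frac{1 + 7}{7} = 14 \cdot \frac{1}{7} \cdot 8 = 14 \cdot \frac{8}{7} = 16$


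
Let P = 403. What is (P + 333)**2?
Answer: 541696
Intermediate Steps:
(P + 333)**2 = (403 + 333)**2 = 736**2 = 541696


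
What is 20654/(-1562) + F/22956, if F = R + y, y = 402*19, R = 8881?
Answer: -224165273/17928636 ≈ -12.503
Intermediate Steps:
y = 7638
F = 16519 (F = 8881 + 7638 = 16519)
20654/(-1562) + F/22956 = 20654/(-1562) + 16519/22956 = 20654*(-1/1562) + 16519*(1/22956) = -10327/781 + 16519/22956 = -224165273/17928636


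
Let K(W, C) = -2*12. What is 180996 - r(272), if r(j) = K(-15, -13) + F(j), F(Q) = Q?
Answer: 180748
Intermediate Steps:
K(W, C) = -24
r(j) = -24 + j
180996 - r(272) = 180996 - (-24 + 272) = 180996 - 1*248 = 180996 - 248 = 180748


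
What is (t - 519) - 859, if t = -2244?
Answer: -3622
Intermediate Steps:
(t - 519) - 859 = (-2244 - 519) - 859 = -2763 - 859 = -3622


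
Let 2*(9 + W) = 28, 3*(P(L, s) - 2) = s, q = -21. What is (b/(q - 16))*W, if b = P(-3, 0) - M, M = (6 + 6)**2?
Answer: 710/37 ≈ 19.189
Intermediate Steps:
P(L, s) = 2 + s/3
M = 144 (M = 12**2 = 144)
b = -142 (b = (2 + (1/3)*0) - 1*144 = (2 + 0) - 144 = 2 - 144 = -142)
W = 5 (W = -9 + (1/2)*28 = -9 + 14 = 5)
(b/(q - 16))*W = -142/(-21 - 16)*5 = -142/(-37)*5 = -142*(-1/37)*5 = (142/37)*5 = 710/37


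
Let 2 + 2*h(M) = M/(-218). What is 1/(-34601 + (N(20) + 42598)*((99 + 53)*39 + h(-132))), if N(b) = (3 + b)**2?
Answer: 109/27859548143 ≈ 3.9125e-9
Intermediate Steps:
h(M) = -1 - M/436 (h(M) = -1 + (M/(-218))/2 = -1 + (M*(-1/218))/2 = -1 + (-M/218)/2 = -1 - M/436)
1/(-34601 + (N(20) + 42598)*((99 + 53)*39 + h(-132))) = 1/(-34601 + ((3 + 20)**2 + 42598)*((99 + 53)*39 + (-1 - 1/436*(-132)))) = 1/(-34601 + (23**2 + 42598)*(152*39 + (-1 + 33/109))) = 1/(-34601 + (529 + 42598)*(5928 - 76/109)) = 1/(-34601 + 43127*(646076/109)) = 1/(-34601 + 27863319652/109) = 1/(27859548143/109) = 109/27859548143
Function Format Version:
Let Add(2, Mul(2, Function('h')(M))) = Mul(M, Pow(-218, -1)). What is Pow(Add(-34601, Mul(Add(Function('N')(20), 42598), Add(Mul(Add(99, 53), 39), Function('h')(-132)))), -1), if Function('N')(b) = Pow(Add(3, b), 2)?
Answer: Rational(109, 27859548143) ≈ 3.9125e-9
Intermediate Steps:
Function('h')(M) = Add(-1, Mul(Rational(-1, 436), M)) (Function('h')(M) = Add(-1, Mul(Rational(1, 2), Mul(M, Pow(-218, -1)))) = Add(-1, Mul(Rational(1, 2), Mul(M, Rational(-1, 218)))) = Add(-1, Mul(Rational(1, 2), Mul(Rational(-1, 218), M))) = Add(-1, Mul(Rational(-1, 436), M)))
Pow(Add(-34601, Mul(Add(Function('N')(20), 42598), Add(Mul(Add(99, 53), 39), Function('h')(-132)))), -1) = Pow(Add(-34601, Mul(Add(Pow(Add(3, 20), 2), 42598), Add(Mul(Add(99, 53), 39), Add(-1, Mul(Rational(-1, 436), -132))))), -1) = Pow(Add(-34601, Mul(Add(Pow(23, 2), 42598), Add(Mul(152, 39), Add(-1, Rational(33, 109))))), -1) = Pow(Add(-34601, Mul(Add(529, 42598), Add(5928, Rational(-76, 109)))), -1) = Pow(Add(-34601, Mul(43127, Rational(646076, 109))), -1) = Pow(Add(-34601, Rational(27863319652, 109)), -1) = Pow(Rational(27859548143, 109), -1) = Rational(109, 27859548143)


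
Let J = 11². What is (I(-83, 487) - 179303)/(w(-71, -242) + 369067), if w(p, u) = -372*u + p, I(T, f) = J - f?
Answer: -179669/459020 ≈ -0.39142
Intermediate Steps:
J = 121
I(T, f) = 121 - f
w(p, u) = p - 372*u
(I(-83, 487) - 179303)/(w(-71, -242) + 369067) = ((121 - 1*487) - 179303)/((-71 - 372*(-242)) + 369067) = ((121 - 487) - 179303)/((-71 + 90024) + 369067) = (-366 - 179303)/(89953 + 369067) = -179669/459020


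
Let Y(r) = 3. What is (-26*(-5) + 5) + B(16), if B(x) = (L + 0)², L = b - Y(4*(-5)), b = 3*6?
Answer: 360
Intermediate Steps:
b = 18
L = 15 (L = 18 - 1*3 = 18 - 3 = 15)
B(x) = 225 (B(x) = (15 + 0)² = 15² = 225)
(-26*(-5) + 5) + B(16) = (-26*(-5) + 5) + 225 = (130 + 5) + 225 = 135 + 225 = 360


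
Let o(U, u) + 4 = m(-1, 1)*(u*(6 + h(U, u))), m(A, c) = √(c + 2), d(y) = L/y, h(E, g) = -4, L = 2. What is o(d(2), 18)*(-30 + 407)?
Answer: -1508 + 13572*√3 ≈ 21999.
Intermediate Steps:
d(y) = 2/y
m(A, c) = √(2 + c)
o(U, u) = -4 + 2*u*√3 (o(U, u) = -4 + √(2 + 1)*(u*(6 - 4)) = -4 + √3*(u*2) = -4 + √3*(2*u) = -4 + 2*u*√3)
o(d(2), 18)*(-30 + 407) = (-4 + 2*18*√3)*(-30 + 407) = (-4 + 36*√3)*377 = -1508 + 13572*√3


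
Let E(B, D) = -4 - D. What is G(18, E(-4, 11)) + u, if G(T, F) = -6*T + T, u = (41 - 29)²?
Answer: 54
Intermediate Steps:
u = 144 (u = 12² = 144)
G(T, F) = -5*T
G(18, E(-4, 11)) + u = -5*18 + 144 = -90 + 144 = 54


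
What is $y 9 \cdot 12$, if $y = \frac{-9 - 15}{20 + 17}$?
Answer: $- \frac{2592}{37} \approx -70.054$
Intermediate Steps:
$y = - \frac{24}{37} \approx -0.64865$
$y 9 \cdot 12 = \left(- \frac{24}{37}\right) 9 \cdot 12 = \left(- \frac{216}{37}\right) 12 = - \frac{2592}{37}$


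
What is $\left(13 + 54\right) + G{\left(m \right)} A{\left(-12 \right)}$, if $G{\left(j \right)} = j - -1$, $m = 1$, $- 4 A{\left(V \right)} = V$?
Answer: $73$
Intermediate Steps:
$A{\left(V \right)} = - \frac{V}{4}$
$G{\left(j \right)} = 1 + j$ ($G{\left(j \right)} = j + 1 = 1 + j$)
$\left(13 + 54\right) + G{\left(m \right)} A{\left(-12 \right)} = \left(13 + 54\right) + \left(1 + 1\right) \left(\left(- \frac{1}{4}\right) \left(-12\right)\right) = 67 + 2 \cdot 3 = 67 + 6 = 73$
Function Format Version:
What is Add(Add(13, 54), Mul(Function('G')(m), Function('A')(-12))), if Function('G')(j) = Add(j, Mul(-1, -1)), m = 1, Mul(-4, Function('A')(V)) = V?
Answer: 73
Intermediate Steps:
Function('A')(V) = Mul(Rational(-1, 4), V)
Function('G')(j) = Add(1, j) (Function('G')(j) = Add(j, 1) = Add(1, j))
Add(Add(13, 54), Mul(Function('G')(m), Function('A')(-12))) = Add(Add(13, 54), Mul(Add(1, 1), Mul(Rational(-1, 4), -12))) = Add(67, Mul(2, 3)) = Add(67, 6) = 73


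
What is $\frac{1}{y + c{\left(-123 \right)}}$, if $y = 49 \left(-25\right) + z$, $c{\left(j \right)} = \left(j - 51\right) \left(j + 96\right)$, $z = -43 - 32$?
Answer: $\frac{1}{3398} \approx 0.00029429$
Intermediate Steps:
$z = -75$
$c{\left(j \right)} = \left(-51 + j\right) \left(96 + j\right)$
$y = -1300$ ($y = 49 \left(-25\right) - 75 = -1225 - 75 = -1300$)
$\frac{1}{y + c{\left(-123 \right)}} = \frac{1}{-1300 + \left(-4896 + \left(-123\right)^{2} + 45 \left(-123\right)\right)} = \frac{1}{-1300 - -4698} = \frac{1}{-1300 + 4698} = \frac{1}{3398}$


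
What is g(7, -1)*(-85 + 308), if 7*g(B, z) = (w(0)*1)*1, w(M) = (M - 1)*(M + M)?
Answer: 0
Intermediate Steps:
w(M) = 2*M*(-1 + M) (w(M) = (-1 + M)*(2*M) = 2*M*(-1 + M))
g(B, z) = 0 (g(B, z) = (((2*0*(-1 + 0))*1)*1)/7 = (((2*0*(-1))*1)*1)/7 = ((0*1)*1)/7 = (0*1)/7 = (1/7)*0 = 0)
g(7, -1)*(-85 + 308) = 0*(-85 + 308) = 0*223 = 0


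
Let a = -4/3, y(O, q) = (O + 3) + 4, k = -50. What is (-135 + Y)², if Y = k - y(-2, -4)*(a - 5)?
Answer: 211600/9 ≈ 23511.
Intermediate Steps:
y(O, q) = 7 + O (y(O, q) = (3 + O) + 4 = 7 + O)
a = -4/3 (a = -4*⅓ = -4/3 ≈ -1.3333)
Y = -55/3 (Y = -50 - (7 - 2)*(-4/3 - 5) = -50 - 5*(-19)/3 = -50 - 1*(-95/3) = -50 + 95/3 = -55/3 ≈ -18.333)
(-135 + Y)² = (-135 - 55/3)² = (-460/3)² = 211600/9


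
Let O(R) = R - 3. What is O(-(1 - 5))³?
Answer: 1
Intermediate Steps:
O(R) = -3 + R
O(-(1 - 5))³ = (-3 - (1 - 5))³ = (-3 - 1*(-4))³ = (-3 + 4)³ = 1³ = 1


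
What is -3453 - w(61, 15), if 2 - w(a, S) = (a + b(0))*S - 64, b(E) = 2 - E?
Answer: -2574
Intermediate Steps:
w(a, S) = 66 - S*(2 + a) (w(a, S) = 2 - ((a + (2 - 1*0))*S - 64) = 2 - ((a + (2 + 0))*S - 64) = 2 - ((a + 2)*S - 64) = 2 - ((2 + a)*S - 64) = 2 - (S*(2 + a) - 64) = 2 - (-64 + S*(2 + a)) = 2 + (64 - S*(2 + a)) = 66 - S*(2 + a))
-3453 - w(61, 15) = -3453 - (66 - 2*15 - 1*15*61) = -3453 - (66 - 30 - 915) = -3453 - 1*(-879) = -3453 + 879 = -2574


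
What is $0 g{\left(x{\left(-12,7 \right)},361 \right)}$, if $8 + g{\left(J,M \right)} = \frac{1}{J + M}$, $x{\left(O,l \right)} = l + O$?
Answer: $0$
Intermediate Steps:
$x{\left(O,l \right)} = O + l$
$g{\left(J,M \right)} = -8 + \frac{1}{J + M}$
$0 g{\left(x{\left(-12,7 \right)},361 \right)} = 0 \frac{1 - 8 \left(-12 + 7\right) - 2888}{\left(-12 + 7\right) + 361} = 0 \frac{1 - -40 - 2888}{-5 + 361} = 0 \frac{1 + 40 - 2888}{356} = 0 \cdot \frac{1}{356} \left(-2847\right) = 0 \left(- \frac{2847}{356}\right) = 0$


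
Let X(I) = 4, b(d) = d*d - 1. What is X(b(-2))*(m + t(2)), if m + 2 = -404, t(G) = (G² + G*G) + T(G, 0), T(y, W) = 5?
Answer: -1572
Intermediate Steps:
b(d) = -1 + d² (b(d) = d² - 1 = -1 + d²)
t(G) = 5 + 2*G² (t(G) = (G² + G*G) + 5 = (G² + G²) + 5 = 2*G² + 5 = 5 + 2*G²)
m = -406 (m = -2 - 404 = -406)
X(b(-2))*(m + t(2)) = 4*(-406 + (5 + 2*2²)) = 4*(-406 + (5 + 2*4)) = 4*(-406 + (5 + 8)) = 4*(-406 + 13) = 4*(-393) = -1572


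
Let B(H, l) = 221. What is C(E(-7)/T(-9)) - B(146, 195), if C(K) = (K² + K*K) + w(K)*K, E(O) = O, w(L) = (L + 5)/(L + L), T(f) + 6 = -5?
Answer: -26302/121 ≈ -217.37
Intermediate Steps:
T(f) = -11 (T(f) = -6 - 5 = -11)
w(L) = (5 + L)/(2*L) (w(L) = (5 + L)/((2*L)) = (5 + L)*(1/(2*L)) = (5 + L)/(2*L))
C(K) = 5/2 + K/2 + 2*K² (C(K) = (K² + K*K) + ((5 + K)/(2*K))*K = (K² + K²) + (5/2 + K/2) = 2*K² + (5/2 + K/2) = 5/2 + K/2 + 2*K²)
C(E(-7)/T(-9)) - B(146, 195) = (5/2 + (-7/(-11))/2 + 2*(-7/(-11))²) - 1*221 = (5/2 + (-7*(-1/11))/2 + 2*(-7*(-1/11))²) - 221 = (5/2 + (½)*(7/11) + 2*(7/11)²) - 221 = (5/2 + 7/22 + 2*(49/121)) - 221 = (5/2 + 7/22 + 98/121) - 221 = 439/121 - 221 = -26302/121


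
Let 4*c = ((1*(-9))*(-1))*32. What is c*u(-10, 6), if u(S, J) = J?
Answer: 432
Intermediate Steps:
c = 72 (c = (((1*(-9))*(-1))*32)/4 = (-9*(-1)*32)/4 = (9*32)/4 = (1/4)*288 = 72)
c*u(-10, 6) = 72*6 = 432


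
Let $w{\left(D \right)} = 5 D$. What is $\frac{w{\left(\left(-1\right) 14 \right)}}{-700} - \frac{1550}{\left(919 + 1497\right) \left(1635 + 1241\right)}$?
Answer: $\frac{1733229}{17371040} \approx 0.099777$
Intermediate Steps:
$\frac{w{\left(\left(-1\right) 14 \right)}}{-700} - \frac{1550}{\left(919 + 1497\right) \left(1635 + 1241\right)} = \frac{5 \left(\left(-1\right) 14\right)}{-700} - \frac{1550}{\left(919 + 1497\right) \left(1635 + 1241\right)} = 5 \left(-14\right) \left(- \frac{1}{700}\right) - \frac{1550}{2416 \cdot 2876} = \left(-70\right) \left(- \frac{1}{700}\right) - \frac{1550}{6948416} = \frac{1}{10} - \frac{775}{3474208} = \frac{1733229}{17371040}$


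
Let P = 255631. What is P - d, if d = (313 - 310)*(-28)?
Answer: 255715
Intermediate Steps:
d = -84 (d = 3*(-28) = -84)
P - d = 255631 - 1*(-84) = 255631 + 84 = 255715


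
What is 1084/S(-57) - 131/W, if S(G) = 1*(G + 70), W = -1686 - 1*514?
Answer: 2386503/28600 ≈ 83.444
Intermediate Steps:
W = -2200 (W = -1686 - 514 = -2200)
S(G) = 70 + G (S(G) = 1*(70 + G) = 70 + G)
1084/S(-57) - 131/W = 1084/(70 - 57) - 131/(-2200) = 1084/13 - 131*(-1/2200) = 1084*(1/13) + 131/2200 = 1084/13 + 131/2200 = 2386503/28600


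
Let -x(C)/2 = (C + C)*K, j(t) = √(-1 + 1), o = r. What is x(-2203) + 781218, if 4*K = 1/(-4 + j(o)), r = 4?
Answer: 3122669/4 ≈ 7.8067e+5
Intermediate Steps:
o = 4
j(t) = 0 (j(t) = √0 = 0)
K = -1/16 (K = 1/(4*(-4 + 0)) = (¼)/(-4) = (¼)*(-¼) = -1/16 ≈ -0.062500)
x(C) = C/4 (x(C) = -2*(C + C)*(-1)/16 = -2*2*C*(-1)/16 = -(-1)*C/4 = C/4)
x(-2203) + 781218 = (¼)*(-2203) + 781218 = -2203/4 + 781218 = 3122669/4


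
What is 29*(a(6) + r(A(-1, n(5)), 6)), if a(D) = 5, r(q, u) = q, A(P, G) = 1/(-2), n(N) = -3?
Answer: 261/2 ≈ 130.50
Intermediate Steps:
A(P, G) = -½
29*(a(6) + r(A(-1, n(5)), 6)) = 29*(5 - ½) = 29*(9/2) = 261/2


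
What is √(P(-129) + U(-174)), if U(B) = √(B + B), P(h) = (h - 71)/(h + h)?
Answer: √(12900 + 33282*I*√87)/129 ≈ 3.1182 + 2.9913*I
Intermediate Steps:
P(h) = (-71 + h)/(2*h) (P(h) = (-71 + h)/((2*h)) = (-71 + h)*(1/(2*h)) = (-71 + h)/(2*h))
U(B) = √2*√B (U(B) = √(2*B) = √2*√B)
√(P(-129) + U(-174)) = √((½)*(-71 - 129)/(-129) + √2*√(-174)) = √((½)*(-1/129)*(-200) + √2*(I*√174)) = √(100/129 + 2*I*√87)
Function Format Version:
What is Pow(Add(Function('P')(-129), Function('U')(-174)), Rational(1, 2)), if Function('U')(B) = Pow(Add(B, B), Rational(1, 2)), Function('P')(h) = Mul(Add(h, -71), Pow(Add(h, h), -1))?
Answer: Mul(Rational(1, 129), Pow(Add(12900, Mul(33282, I, Pow(87, Rational(1, 2)))), Rational(1, 2))) ≈ Add(3.1182, Mul(2.9913, I))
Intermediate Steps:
Function('P')(h) = Mul(Rational(1, 2), Pow(h, -1), Add(-71, h)) (Function('P')(h) = Mul(Add(-71, h), Pow(Mul(2, h), -1)) = Mul(Add(-71, h), Mul(Rational(1, 2), Pow(h, -1))) = Mul(Rational(1, 2), Pow(h, -1), Add(-71, h)))
Function('U')(B) = Mul(Pow(2, Rational(1, 2)), Pow(B, Rational(1, 2))) (Function('U')(B) = Pow(Mul(2, B), Rational(1, 2)) = Mul(Pow(2, Rational(1, 2)), Pow(B, Rational(1, 2))))
Pow(Add(Function('P')(-129), Function('U')(-174)), Rational(1, 2)) = Pow(Add(Mul(Rational(1, 2), Pow(-129, -1), Add(-71, -129)), Mul(Pow(2, Rational(1, 2)), Pow(-174, Rational(1, 2)))), Rational(1, 2)) = Pow(Add(Mul(Rational(1, 2), Rational(-1, 129), -200), Mul(Pow(2, Rational(1, 2)), Mul(I, Pow(174, Rational(1, 2))))), Rational(1, 2)) = Pow(Add(Rational(100, 129), Mul(2, I, Pow(87, Rational(1, 2)))), Rational(1, 2))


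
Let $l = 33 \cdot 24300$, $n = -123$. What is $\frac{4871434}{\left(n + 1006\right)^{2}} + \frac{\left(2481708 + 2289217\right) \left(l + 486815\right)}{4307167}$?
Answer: $\frac{4793831678180129853}{3358250731063} \approx 1.4275 \cdot 10^{6}$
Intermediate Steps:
$l = 801900$
$\frac{4871434}{\left(n + 1006\right)^{2}} + \frac{\left(2481708 + 2289217\right) \left(l + 486815\right)}{4307167} = \frac{4871434}{\left(-123 + 1006\right)^{2}} + \frac{\left(2481708 + 2289217\right) \left(801900 + 486815\right)}{4307167} = \frac{4871434}{883^{2}} + 4770925 \cdot 1288715 \cdot \frac{1}{4307167} = \frac{4871434}{779689} + 6148362611375 \cdot \frac{1}{4307167} = 4871434 \cdot \frac{1}{779689} + \frac{6148362611375}{4307167} = \frac{4871434}{779689} + \frac{6148362611375}{4307167} = \frac{4793831678180129853}{3358250731063}$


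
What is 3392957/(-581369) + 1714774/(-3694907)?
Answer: -13533577015605/2148104387683 ≈ -6.3002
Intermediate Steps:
3392957/(-581369) + 1714774/(-3694907) = 3392957*(-1/581369) + 1714774*(-1/3694907) = -3392957/581369 - 1714774/3694907 = -13533577015605/2148104387683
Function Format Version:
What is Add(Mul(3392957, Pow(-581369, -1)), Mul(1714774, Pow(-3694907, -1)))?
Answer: Rational(-13533577015605, 2148104387683) ≈ -6.3002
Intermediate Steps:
Add(Mul(3392957, Pow(-581369, -1)), Mul(1714774, Pow(-3694907, -1))) = Add(Mul(3392957, Rational(-1, 581369)), Mul(1714774, Rational(-1, 3694907))) = Add(Rational(-3392957, 581369), Rational(-1714774, 3694907)) = Rational(-13533577015605, 2148104387683)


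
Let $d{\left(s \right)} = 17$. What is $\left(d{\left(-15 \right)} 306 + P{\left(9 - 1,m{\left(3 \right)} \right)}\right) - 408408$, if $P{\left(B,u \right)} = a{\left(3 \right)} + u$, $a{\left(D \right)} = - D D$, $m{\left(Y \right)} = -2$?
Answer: $-403217$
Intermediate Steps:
$a{\left(D \right)} = - D^{2}$
$P{\left(B,u \right)} = -9 + u$ ($P{\left(B,u \right)} = - 3^{2} + u = \left(-1\right) 9 + u = -9 + u$)
$\left(d{\left(-15 \right)} 306 + P{\left(9 - 1,m{\left(3 \right)} \right)}\right) - 408408 = \left(17 \cdot 306 - 11\right) - 408408 = \left(5202 - 11\right) - 408408 = 5191 - 408408 = -403217$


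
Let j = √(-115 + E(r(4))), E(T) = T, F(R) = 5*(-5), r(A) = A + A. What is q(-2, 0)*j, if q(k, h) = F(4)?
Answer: -25*I*√107 ≈ -258.6*I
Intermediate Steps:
r(A) = 2*A
F(R) = -25
q(k, h) = -25
j = I*√107 (j = √(-115 + 2*4) = √(-115 + 8) = √(-107) = I*√107 ≈ 10.344*I)
q(-2, 0)*j = -25*I*√107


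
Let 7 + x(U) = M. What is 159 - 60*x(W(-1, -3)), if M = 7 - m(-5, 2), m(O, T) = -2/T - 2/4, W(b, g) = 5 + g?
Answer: 69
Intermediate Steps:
m(O, T) = -1/2 - 2/T (m(O, T) = -2/T - 2*1/4 = -2/T - 1/2 = -1/2 - 2/T)
M = 17/2 (M = 7 - (-4 - 1*2)/(2*2) = 7 - (-4 - 2)/(2*2) = 7 - (-6)/(2*2) = 7 - 1*(-3/2) = 7 + 3/2 = 17/2 ≈ 8.5000)
x(U) = 3/2 (x(U) = -7 + 17/2 = 3/2)
159 - 60*x(W(-1, -3)) = 159 - 60*3/2 = 159 - 90 = 69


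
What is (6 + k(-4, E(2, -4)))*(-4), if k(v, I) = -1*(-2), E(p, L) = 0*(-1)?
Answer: -32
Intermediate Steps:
E(p, L) = 0
k(v, I) = 2
(6 + k(-4, E(2, -4)))*(-4) = (6 + 2)*(-4) = 8*(-4) = -32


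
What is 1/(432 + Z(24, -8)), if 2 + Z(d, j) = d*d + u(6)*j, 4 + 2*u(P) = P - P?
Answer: 1/1022 ≈ 0.00097847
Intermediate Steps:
u(P) = -2 (u(P) = -2 + (P - P)/2 = -2 + (½)*0 = -2 + 0 = -2)
Z(d, j) = -2 + d² - 2*j (Z(d, j) = -2 + (d*d - 2*j) = -2 + (d² - 2*j) = -2 + d² - 2*j)
1/(432 + Z(24, -8)) = 1/(432 + (-2 + 24² - 2*(-8))) = 1/(432 + (-2 + 576 + 16)) = 1/(432 + 590) = 1/1022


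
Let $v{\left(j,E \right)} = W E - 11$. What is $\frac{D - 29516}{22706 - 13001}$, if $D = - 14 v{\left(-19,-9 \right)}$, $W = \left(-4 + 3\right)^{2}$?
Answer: $- \frac{29236}{9705} \approx -3.0125$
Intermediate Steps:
$W = 1$ ($W = \left(-1\right)^{2} = 1$)
$v{\left(j,E \right)} = -11 + E$ ($v{\left(j,E \right)} = 1 E - 11 = E - 11 = -11 + E$)
$D = 280$ ($D = - 14 \left(-11 - 9\right) = \left(-14\right) \left(-20\right) = 280$)
$\frac{D - 29516}{22706 - 13001} = \frac{280 - 29516}{22706 - 13001} = - \frac{29236}{9705}$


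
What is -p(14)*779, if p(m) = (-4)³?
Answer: 49856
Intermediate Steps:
p(m) = -64
-p(14)*779 = -(-64)*779 = -1*(-49856) = 49856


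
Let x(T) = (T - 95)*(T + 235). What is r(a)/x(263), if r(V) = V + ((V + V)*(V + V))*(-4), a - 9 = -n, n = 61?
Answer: -1547/2988 ≈ -0.51774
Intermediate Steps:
x(T) = (-95 + T)*(235 + T)
a = -52 (a = 9 - 1*61 = 9 - 61 = -52)
r(V) = V - 16*V**2 (r(V) = V + ((2*V)*(2*V))*(-4) = V + (4*V**2)*(-4) = V - 16*V**2)
r(a)/x(263) = (-52*(1 - 16*(-52)))/(-22325 + 263**2 + 140*263) = (-52*(1 + 832))/(-22325 + 69169 + 36820) = -52*833/83664 = -43316*1/83664 = -1547/2988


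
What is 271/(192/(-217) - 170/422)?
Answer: -12408277/58957 ≈ -210.46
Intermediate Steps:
271/(192/(-217) - 170/422) = 271/(192*(-1/217) - 170*1/422) = 271/(-192/217 - 85/211) = 271/(-58957/45787) = 271*(-45787/58957) = -12408277/58957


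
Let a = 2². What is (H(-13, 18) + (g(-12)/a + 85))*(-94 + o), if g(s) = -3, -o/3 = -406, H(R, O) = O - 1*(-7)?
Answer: 122797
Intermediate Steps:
H(R, O) = 7 + O (H(R, O) = O + 7 = 7 + O)
o = 1218 (o = -3*(-406) = 1218)
a = 4
(H(-13, 18) + (g(-12)/a + 85))*(-94 + o) = ((7 + 18) + (-3/4 + 85))*(-94 + 1218) = (25 + (-3*¼ + 85))*1124 = (25 + (-¾ + 85))*1124 = (25 + 337/4)*1124 = (437/4)*1124 = 122797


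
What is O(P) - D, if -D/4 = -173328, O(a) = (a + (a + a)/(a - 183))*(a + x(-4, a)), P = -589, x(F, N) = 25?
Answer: -69861486/193 ≈ -3.6198e+5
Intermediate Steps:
O(a) = (25 + a)*(a + 2*a/(-183 + a)) (O(a) = (a + (a + a)/(a - 183))*(a + 25) = (a + (2*a)/(-183 + a))*(25 + a) = (a + 2*a/(-183 + a))*(25 + a) = (25 + a)*(a + 2*a/(-183 + a)))
D = 693312 (D = -4*(-173328) = 693312)
O(P) - D = -589*(-4525 + (-589)**2 - 156*(-589))/(-183 - 589) - 1*693312 = -589*(-4525 + 346921 + 91884)/(-772) - 693312 = -589*(-1/772)*434280 - 693312 = 63947730/193 - 693312 = -69861486/193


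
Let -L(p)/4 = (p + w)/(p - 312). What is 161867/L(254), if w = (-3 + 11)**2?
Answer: 4694143/636 ≈ 7380.7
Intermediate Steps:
w = 64 (w = 8**2 = 64)
L(p) = -4*(64 + p)/(-312 + p) (L(p) = -4*(p + 64)/(p - 312) = -4*(64 + p)/(-312 + p))
161867/L(254) = 161867/((4*(-64 - 1*254)/(-312 + 254))) = 161867/((4*(-64 - 254)/(-58))) = 161867/((4*(-1/58)*(-318))) = 161867/(636/29) = 161867*(29/636) = 4694143/636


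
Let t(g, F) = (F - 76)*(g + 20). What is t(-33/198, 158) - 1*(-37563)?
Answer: 117568/3 ≈ 39189.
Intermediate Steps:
t(g, F) = (-76 + F)*(20 + g)
t(-33/198, 158) - 1*(-37563) = (-1520 - (-2508)/198 + 20*158 + 158*(-33/198)) - 1*(-37563) = (-1520 - (-2508)/198 + 3160 + 158*(-33*1/198)) + 37563 = (-1520 - 76*(-⅙) + 3160 + 158*(-⅙)) + 37563 = (-1520 + 38/3 + 3160 - 79/3) + 37563 = 4879/3 + 37563 = 117568/3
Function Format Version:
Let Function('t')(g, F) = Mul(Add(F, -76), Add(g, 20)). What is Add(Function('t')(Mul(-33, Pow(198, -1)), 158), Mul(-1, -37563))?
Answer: Rational(117568, 3) ≈ 39189.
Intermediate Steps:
Function('t')(g, F) = Mul(Add(-76, F), Add(20, g))
Add(Function('t')(Mul(-33, Pow(198, -1)), 158), Mul(-1, -37563)) = Add(Add(-1520, Mul(-76, Mul(-33, Pow(198, -1))), Mul(20, 158), Mul(158, Mul(-33, Pow(198, -1)))), Mul(-1, -37563)) = Add(Add(-1520, Mul(-76, Mul(-33, Rational(1, 198))), 3160, Mul(158, Mul(-33, Rational(1, 198)))), 37563) = Add(Add(-1520, Mul(-76, Rational(-1, 6)), 3160, Mul(158, Rational(-1, 6))), 37563) = Add(Add(-1520, Rational(38, 3), 3160, Rational(-79, 3)), 37563) = Add(Rational(4879, 3), 37563) = Rational(117568, 3)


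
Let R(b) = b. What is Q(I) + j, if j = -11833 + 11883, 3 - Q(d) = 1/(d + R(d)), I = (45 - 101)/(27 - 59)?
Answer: 369/7 ≈ 52.714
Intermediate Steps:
I = 7/4 (I = -56/(-32) = -56*(-1/32) = 7/4 ≈ 1.7500)
Q(d) = 3 - 1/(2*d) (Q(d) = 3 - 1/(d + d) = 3 - 1/(2*d))
j = 50
Q(I) + j = (3 - 1/(2*7/4)) + 50 = (3 - 1/2*4/7) + 50 = (3 - 2/7) + 50 = 19/7 + 50 = 369/7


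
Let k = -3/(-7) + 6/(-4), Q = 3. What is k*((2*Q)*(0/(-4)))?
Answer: 0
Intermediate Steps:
k = -15/14 (k = -3*(-1/7) + 6*(-1/4) = 3/7 - 3/2 = -15/14 ≈ -1.0714)
k*((2*Q)*(0/(-4))) = -15*2*3*0/(-4)/14 = -45*0*(-1/4)/7 = -45*0/7 = -15/14*0 = 0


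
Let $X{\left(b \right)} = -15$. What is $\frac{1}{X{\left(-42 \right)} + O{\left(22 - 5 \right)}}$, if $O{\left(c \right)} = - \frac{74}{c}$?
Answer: $- \frac{17}{329} \approx -0.051672$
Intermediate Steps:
$\frac{1}{X{\left(-42 \right)} + O{\left(22 - 5 \right)}} = \frac{1}{-15 - \frac{74}{22 - 5}} = \frac{1}{-15 - \frac{74}{17}} = \frac{1}{- \frac{329}{17}} = - \frac{17}{329}$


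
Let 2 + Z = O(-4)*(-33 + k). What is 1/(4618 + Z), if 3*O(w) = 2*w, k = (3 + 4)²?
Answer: 3/13720 ≈ 0.00021866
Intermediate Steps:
k = 49 (k = 7² = 49)
O(w) = 2*w/3 (O(w) = (2*w)/3 = 2*w/3)
Z = -134/3 (Z = -2 + ((⅔)*(-4))*(-33 + 49) = -2 - 8/3*16 = -2 - 128/3 = -134/3 ≈ -44.667)
1/(4618 + Z) = 1/(4618 - 134/3) = 1/(13720/3) = 3/13720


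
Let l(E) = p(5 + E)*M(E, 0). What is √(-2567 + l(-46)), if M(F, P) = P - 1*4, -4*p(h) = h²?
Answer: I*√886 ≈ 29.766*I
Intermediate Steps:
p(h) = -h²/4
M(F, P) = -4 + P (M(F, P) = P - 4 = -4 + P)
l(E) = (5 + E)² (l(E) = (-(5 + E)²/4)*(-4 + 0) = -(5 + E)²/4*(-4) = (5 + E)²)
√(-2567 + l(-46)) = √(-2567 + (5 - 46)²) = √(-2567 + (-41)²) = √(-2567 + 1681) = √(-886) = I*√886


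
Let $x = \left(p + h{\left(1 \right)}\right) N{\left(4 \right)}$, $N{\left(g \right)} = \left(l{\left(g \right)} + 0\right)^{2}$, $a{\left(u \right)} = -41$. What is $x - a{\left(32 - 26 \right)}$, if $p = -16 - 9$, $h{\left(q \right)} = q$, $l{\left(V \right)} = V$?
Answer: $-343$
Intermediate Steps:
$N{\left(g \right)} = g^{2}$ ($N{\left(g \right)} = \left(g + 0\right)^{2} = g^{2}$)
$p = -25$ ($p = -16 - 9 = -25$)
$x = -384$ ($x = \left(-25 + 1\right) 4^{2} = \left(-24\right) 16 = -384$)
$x - a{\left(32 - 26 \right)} = -384 - -41 = -384 + 41 = -343$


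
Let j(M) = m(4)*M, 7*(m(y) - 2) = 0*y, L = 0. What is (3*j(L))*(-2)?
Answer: 0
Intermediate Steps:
m(y) = 2 (m(y) = 2 + (0*y)/7 = 2 + (1/7)*0 = 2 + 0 = 2)
j(M) = 2*M
(3*j(L))*(-2) = (3*(2*0))*(-2) = (3*0)*(-2) = 0*(-2) = 0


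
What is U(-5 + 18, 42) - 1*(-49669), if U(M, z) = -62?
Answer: 49607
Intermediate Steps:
U(-5 + 18, 42) - 1*(-49669) = -62 - 1*(-49669) = -62 + 49669 = 49607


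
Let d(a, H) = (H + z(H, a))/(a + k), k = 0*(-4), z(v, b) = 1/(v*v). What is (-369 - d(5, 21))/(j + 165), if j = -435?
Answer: 822907/595350 ≈ 1.3822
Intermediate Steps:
z(v, b) = v**(-2) (z(v, b) = 1/(v**2) = v**(-2))
k = 0
d(a, H) = (H + H**(-2))/a (d(a, H) = (H + H**(-2))/(a + 0) = (H + H**(-2))/a)
(-369 - d(5, 21))/(j + 165) = (-369 - (1 + 21**3)/(21**2*5))/(-435 + 165) = (-369 - (1 + 9261)/(441*5))/(-270) = (-369 - 9262/(441*5))*(-1/270) = (-369 - 1*9262/2205)*(-1/270) = (-369 - 9262/2205)*(-1/270) = -822907/2205*(-1/270) = 822907/595350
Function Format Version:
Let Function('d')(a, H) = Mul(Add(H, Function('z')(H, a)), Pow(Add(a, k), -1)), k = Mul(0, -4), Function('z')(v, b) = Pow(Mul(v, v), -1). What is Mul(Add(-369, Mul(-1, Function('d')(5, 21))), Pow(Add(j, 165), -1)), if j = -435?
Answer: Rational(822907, 595350) ≈ 1.3822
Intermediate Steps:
Function('z')(v, b) = Pow(v, -2) (Function('z')(v, b) = Pow(Pow(v, 2), -1) = Pow(v, -2))
k = 0
Function('d')(a, H) = Mul(Pow(a, -1), Add(H, Pow(H, -2))) (Function('d')(a, H) = Mul(Add(H, Pow(H, -2)), Pow(Add(a, 0), -1)) = Mul(Add(H, Pow(H, -2)), Pow(a, -1)) = Mul(Pow(a, -1), Add(H, Pow(H, -2))))
Mul(Add(-369, Mul(-1, Function('d')(5, 21))), Pow(Add(j, 165), -1)) = Mul(Add(-369, Mul(-1, Mul(Pow(21, -2), Pow(5, -1), Add(1, Pow(21, 3))))), Pow(Add(-435, 165), -1)) = Mul(Add(-369, Mul(-1, Mul(Rational(1, 441), Rational(1, 5), Add(1, 9261)))), Pow(-270, -1)) = Mul(Add(-369, Mul(-1, Mul(Rational(1, 441), Rational(1, 5), 9262))), Rational(-1, 270)) = Mul(Add(-369, Mul(-1, Rational(9262, 2205))), Rational(-1, 270)) = Mul(Add(-369, Rational(-9262, 2205)), Rational(-1, 270)) = Mul(Rational(-822907, 2205), Rational(-1, 270)) = Rational(822907, 595350)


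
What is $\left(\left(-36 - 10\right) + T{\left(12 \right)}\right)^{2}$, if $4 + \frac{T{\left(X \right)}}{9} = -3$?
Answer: $11881$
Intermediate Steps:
$T{\left(X \right)} = -63$ ($T{\left(X \right)} = -36 + 9 \left(-3\right) = -36 - 27 = -63$)
$\left(\left(-36 - 10\right) + T{\left(12 \right)}\right)^{2} = \left(\left(-36 - 10\right) - 63\right)^{2} = \left(-46 - 63\right)^{2} = \left(-109\right)^{2} = 11881$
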